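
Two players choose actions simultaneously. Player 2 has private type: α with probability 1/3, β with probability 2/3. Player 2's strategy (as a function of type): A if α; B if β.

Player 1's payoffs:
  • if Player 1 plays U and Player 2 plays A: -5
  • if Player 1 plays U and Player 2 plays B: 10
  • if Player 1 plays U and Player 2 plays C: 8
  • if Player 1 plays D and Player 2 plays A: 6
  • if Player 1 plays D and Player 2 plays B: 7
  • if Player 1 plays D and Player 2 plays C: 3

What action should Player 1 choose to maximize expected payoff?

E[U] = 1/3·(-5) + 2/3·(10) = 5
E[D] = 1/3·(6) + 2/3·(7) = 20/3
Best response: D (20/3 is the largest).

D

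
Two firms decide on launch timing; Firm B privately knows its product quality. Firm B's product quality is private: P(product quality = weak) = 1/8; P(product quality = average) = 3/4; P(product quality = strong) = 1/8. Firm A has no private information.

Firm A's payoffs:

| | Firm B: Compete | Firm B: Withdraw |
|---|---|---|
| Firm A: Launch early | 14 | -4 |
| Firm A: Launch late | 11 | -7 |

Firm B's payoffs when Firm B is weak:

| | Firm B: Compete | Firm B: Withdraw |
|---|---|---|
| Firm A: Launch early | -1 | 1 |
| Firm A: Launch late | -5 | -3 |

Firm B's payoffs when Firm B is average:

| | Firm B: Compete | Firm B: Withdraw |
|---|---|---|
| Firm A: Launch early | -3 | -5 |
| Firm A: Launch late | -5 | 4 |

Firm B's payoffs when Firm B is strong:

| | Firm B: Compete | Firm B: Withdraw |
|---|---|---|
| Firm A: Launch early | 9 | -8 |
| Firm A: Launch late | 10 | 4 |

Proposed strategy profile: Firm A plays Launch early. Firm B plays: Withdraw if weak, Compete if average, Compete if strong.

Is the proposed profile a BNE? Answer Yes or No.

Yes

A profile is a BNE iff every type of every player is best-responding given beliefs about the other side.
Firm A plays Launch early: E[Launch early] = 1/8·(-4) + 3/4·(14) + 1/8·(14) = 47/4; E[Launch late] = 35/4. Best-responding. ✓
Firm B (product quality weak), facing Launch early: Compete gives -1, Withdraw gives 1. Proposed Withdraw is best. ✓
Firm B (product quality average), facing Launch early: Compete gives -3, Withdraw gives -5. Proposed Compete is best. ✓
Firm B (product quality strong), facing Launch early: Compete gives 9, Withdraw gives -8. Proposed Compete is best. ✓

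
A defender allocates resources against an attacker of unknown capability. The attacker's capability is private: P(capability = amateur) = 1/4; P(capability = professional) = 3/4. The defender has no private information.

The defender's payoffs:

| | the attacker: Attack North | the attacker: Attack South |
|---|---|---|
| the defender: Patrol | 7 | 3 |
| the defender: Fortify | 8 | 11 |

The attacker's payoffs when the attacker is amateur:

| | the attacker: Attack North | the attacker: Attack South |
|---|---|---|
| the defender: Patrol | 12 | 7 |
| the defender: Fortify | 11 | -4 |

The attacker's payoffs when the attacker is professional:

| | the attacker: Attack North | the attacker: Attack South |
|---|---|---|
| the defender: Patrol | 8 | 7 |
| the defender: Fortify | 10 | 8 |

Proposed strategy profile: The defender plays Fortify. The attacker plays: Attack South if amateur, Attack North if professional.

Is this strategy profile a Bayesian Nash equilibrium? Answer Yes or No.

A profile is a BNE iff every type of every player is best-responding given beliefs about the other side.
The defender plays Fortify: E[Fortify] = 1/4·(11) + 3/4·(8) = 35/4; E[Patrol] = 6. Best-responding. ✓
The attacker (capability amateur), facing Fortify: Attack North gives 11, Attack South gives -4. Proposed Attack South is not best — profitable deviation exists. ✗
The attacker (capability professional), facing Fortify: Attack North gives 10, Attack South gives 8. Proposed Attack North is best. ✓

No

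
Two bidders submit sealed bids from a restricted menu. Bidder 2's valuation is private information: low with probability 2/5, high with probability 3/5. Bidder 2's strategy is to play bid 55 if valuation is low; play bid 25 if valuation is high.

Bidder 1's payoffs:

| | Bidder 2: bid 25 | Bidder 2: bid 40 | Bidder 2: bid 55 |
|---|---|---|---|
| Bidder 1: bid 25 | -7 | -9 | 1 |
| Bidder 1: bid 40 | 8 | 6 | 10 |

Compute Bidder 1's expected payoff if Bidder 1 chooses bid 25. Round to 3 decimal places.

-3.800

Take the expectation over Bidder 2's valuation, weighting each type's action by its prior probability.
E[bid 25] = 2/5·1 + 3/5·(-7) = 2/5 + (-21/5) = -19/5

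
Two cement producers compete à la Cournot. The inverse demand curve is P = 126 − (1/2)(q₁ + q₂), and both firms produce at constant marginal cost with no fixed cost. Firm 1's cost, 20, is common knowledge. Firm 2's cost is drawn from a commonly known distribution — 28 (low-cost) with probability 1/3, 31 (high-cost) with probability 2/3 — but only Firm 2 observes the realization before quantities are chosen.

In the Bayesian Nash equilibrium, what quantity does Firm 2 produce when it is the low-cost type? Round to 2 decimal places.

59.33

Firm 2 with cost c maximizes (126 − (1/2)(q₁+q₂) − c)·q₂, giving q₂(c) = (126 − c − (1/2)q₁).
E[c₂] = 1/3·28 + 2/3·31 = 30
Firm 1's FOC against E[q₂] yields q₁ = (126 − 2·20 + E[c₂])/(3/2) = (126 − 40 + 30)/(3/2) = 77.3333.
q₂(low-cost) = (126 − 28 − (1/2)·77.3333) = 59.3333.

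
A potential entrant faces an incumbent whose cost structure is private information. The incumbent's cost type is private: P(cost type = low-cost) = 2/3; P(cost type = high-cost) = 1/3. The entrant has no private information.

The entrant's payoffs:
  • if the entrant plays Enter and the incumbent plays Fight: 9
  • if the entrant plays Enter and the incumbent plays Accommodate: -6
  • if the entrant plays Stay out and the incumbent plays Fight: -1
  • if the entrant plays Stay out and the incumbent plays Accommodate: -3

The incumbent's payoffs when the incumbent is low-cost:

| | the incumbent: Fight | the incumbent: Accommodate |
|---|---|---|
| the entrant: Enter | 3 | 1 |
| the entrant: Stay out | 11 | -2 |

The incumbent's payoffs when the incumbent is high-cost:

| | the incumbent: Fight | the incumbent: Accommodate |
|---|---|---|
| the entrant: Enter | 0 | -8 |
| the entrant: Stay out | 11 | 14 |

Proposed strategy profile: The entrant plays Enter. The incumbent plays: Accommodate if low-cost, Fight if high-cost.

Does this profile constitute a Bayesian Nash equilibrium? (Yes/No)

No

A profile is a BNE iff every type of every player is best-responding given beliefs about the other side.
The entrant plays Enter: E[Enter] = 2/3·(-6) + 1/3·(9) = -1; E[Stay out] = -7/3. Best-responding. ✓
The incumbent (cost type low-cost), facing Enter: Fight gives 3, Accommodate gives 1. Proposed Accommodate is not best — profitable deviation exists. ✗
The incumbent (cost type high-cost), facing Enter: Fight gives 0, Accommodate gives -8. Proposed Fight is best. ✓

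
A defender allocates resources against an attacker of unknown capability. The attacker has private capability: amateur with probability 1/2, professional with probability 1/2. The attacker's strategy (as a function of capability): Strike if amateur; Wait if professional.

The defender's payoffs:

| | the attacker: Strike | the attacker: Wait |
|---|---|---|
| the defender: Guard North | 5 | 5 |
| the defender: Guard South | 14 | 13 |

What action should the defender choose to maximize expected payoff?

E[Guard North] = 1/2·(5) + 1/2·(5) = 5
E[Guard South] = 1/2·(14) + 1/2·(13) = 27/2
Best response: Guard South (27/2 is the largest).

Guard South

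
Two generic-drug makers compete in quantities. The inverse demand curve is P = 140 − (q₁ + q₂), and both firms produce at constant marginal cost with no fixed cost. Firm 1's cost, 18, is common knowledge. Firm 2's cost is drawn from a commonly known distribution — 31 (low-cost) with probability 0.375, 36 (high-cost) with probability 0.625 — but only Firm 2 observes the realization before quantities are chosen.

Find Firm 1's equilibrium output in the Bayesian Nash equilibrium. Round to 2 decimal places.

Type-c best response for Firm 2: q₂(c) = (140 − c)/2 − q₁/2.
Firm 1 maximizes expected profit; its first-order condition is 140 − 2q₁ − E[q₂] − 18 = 0.
Substituting E[q₂] and solving: E[c₂] = 34.125, so q₁ = (140 − 2·18 + 34.125)/3 = 46.0417.

46.04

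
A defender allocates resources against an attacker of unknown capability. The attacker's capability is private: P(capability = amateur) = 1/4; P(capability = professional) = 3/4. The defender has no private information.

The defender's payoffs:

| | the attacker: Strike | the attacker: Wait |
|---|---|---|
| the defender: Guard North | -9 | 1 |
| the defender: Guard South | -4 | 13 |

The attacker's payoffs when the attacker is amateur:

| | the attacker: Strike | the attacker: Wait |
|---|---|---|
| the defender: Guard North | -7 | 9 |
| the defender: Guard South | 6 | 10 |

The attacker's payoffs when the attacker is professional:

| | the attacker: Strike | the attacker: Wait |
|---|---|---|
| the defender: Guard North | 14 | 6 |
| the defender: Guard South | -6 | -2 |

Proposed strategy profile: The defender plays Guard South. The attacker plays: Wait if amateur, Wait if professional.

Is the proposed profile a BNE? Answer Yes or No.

The defender plays Guard South: E[Guard South] = 1/4·(13) + 3/4·(13) = 13; E[Guard North] = 1. Best-responding. ✓
The attacker (capability amateur), facing Guard South: Strike gives 6, Wait gives 10. Proposed Wait is best. ✓
The attacker (capability professional), facing Guard South: Strike gives -6, Wait gives -2. Proposed Wait is best. ✓

Yes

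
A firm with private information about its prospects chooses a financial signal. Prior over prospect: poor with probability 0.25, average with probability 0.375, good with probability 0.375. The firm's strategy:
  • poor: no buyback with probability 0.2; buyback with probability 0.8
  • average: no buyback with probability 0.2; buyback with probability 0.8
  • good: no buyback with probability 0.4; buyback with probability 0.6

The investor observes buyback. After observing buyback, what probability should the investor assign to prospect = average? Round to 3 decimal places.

0.414

P(buyback) = 0.25·0.8 + 0.375·0.8 + 0.375·0.6 = 0.725
P(average | buyback) = (0.375·0.8) / 0.725 = 0.3 / 0.725 = 0.413793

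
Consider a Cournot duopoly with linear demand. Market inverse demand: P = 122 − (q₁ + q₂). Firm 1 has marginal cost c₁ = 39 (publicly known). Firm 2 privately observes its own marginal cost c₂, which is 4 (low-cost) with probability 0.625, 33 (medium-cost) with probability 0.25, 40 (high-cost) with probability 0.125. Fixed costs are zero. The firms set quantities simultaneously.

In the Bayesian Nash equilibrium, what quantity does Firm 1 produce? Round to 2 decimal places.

19.92

Each type of Firm 2 best-responds to q₁; Firm 1 best-responds to the expected q₂ over Firm 2's types.
Firm 2 with cost c maximizes (122 − (q₁+q₂) − c)·q₂, giving q₂(c) = (122 − c − q₁)/2.
E[c₂] = 0.625·4 + 0.25·33 + 0.125·40 = 15.75
Firm 1's FOC against E[q₂] yields q₁ = (122 − 2·39 + E[c₂])/3 = (122 − 78 + 15.75)/3 = 19.9167.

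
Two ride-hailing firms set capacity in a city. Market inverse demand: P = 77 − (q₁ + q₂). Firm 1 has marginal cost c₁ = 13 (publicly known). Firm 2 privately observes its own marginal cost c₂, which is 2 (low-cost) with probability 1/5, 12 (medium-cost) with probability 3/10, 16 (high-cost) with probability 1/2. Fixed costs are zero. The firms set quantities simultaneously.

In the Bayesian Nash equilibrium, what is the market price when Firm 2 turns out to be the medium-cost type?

34

Type-c best response for Firm 2: q₂(c) = (77 − c)/2 − q₁/2.
Firm 1 maximizes expected profit; its first-order condition is 77 − 2q₁ − E[q₂] − 13 = 0.
Substituting E[q₂] and solving: E[c₂] = 12, so q₁ = (77 − 2·13 + 12)/3 = 21.
q₂(medium-cost) = 22, so P = 77 − (21 + 22) = 34.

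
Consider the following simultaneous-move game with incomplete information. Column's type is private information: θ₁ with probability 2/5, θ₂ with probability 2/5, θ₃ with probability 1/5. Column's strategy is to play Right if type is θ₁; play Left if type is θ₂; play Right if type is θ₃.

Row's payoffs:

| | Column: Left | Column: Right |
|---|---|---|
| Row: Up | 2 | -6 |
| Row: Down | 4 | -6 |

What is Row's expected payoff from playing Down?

Take the expectation over Column's type, weighting each type's action by its prior probability.
E[Down] = 2/5·(-6) + 2/5·4 + 1/5·(-6) = (-12/5) + 8/5 + (-6/5) = -2

-2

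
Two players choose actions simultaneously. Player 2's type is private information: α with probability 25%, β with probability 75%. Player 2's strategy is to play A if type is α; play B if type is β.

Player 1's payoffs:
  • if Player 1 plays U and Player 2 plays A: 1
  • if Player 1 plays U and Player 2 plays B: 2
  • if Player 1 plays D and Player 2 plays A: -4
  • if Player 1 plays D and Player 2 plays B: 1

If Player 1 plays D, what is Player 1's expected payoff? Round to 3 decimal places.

-0.250

E[D] = 0.25·(-4) + 0.75·1 = (-1) + 0.75 = -0.25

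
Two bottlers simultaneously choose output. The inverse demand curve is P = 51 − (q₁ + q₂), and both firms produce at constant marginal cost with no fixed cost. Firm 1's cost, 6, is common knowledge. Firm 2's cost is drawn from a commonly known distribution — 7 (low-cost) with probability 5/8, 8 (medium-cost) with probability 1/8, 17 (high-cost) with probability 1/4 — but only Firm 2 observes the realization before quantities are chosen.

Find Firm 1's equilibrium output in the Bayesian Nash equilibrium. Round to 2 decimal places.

Type-c best response for Firm 2: q₂(c) = (51 − c)/2 − q₁/2.
Firm 1 maximizes expected profit; its first-order condition is 51 − 2q₁ − E[q₂] − 6 = 0.
Substituting E[q₂] and solving: E[c₂] = 9.625, so q₁ = (51 − 2·6 + 9.625)/3 = 16.2083.

16.21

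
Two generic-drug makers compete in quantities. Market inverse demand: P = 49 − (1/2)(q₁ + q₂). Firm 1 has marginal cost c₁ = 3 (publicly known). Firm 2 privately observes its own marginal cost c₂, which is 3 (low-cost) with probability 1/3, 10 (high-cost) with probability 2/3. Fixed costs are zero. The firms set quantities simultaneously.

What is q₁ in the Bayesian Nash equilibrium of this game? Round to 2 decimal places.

Type-c best response for Firm 2: q₂(c) = (49 − c) − q₁/2.
Firm 1 maximizes expected profit; its first-order condition is 49 − q₁ − (1/2)E[q₂] − 3 = 0.
Substituting E[q₂] and solving: E[c₂] = 7.66667, so q₁ = (49 − 2·3 + 7.66667)/(3/2) = 33.7778.

33.78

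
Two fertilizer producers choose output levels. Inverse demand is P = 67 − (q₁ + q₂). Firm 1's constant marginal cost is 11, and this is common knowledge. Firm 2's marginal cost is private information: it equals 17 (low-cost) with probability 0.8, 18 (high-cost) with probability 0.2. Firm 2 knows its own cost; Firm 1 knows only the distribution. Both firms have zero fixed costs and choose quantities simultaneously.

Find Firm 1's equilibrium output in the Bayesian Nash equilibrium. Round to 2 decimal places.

Firm 2 with cost c maximizes (67 − (q₁+q₂) − c)·q₂, giving q₂(c) = (67 − c − q₁)/2.
E[c₂] = 0.8·17 + 0.2·18 = 17.2
Firm 1's FOC against E[q₂] yields q₁ = (67 − 2·11 + E[c₂])/3 = (67 − 22 + 17.2)/3 = 20.7333.

20.73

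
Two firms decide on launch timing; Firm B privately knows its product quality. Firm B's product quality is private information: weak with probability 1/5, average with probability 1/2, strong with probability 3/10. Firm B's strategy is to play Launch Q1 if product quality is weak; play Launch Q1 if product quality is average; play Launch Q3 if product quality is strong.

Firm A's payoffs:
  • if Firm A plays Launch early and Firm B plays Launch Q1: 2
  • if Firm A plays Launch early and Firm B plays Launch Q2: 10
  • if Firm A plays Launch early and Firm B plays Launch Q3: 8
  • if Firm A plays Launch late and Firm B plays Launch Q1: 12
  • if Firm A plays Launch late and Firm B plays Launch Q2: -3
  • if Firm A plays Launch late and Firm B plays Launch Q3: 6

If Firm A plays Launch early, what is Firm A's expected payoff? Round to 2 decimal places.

3.80

Take the expectation over Firm B's product quality, weighting each type's action by its prior probability.
E[Launch early] = 1/5·2 + 1/2·2 + 3/10·8 = 2/5 + 1 + 12/5 = 19/5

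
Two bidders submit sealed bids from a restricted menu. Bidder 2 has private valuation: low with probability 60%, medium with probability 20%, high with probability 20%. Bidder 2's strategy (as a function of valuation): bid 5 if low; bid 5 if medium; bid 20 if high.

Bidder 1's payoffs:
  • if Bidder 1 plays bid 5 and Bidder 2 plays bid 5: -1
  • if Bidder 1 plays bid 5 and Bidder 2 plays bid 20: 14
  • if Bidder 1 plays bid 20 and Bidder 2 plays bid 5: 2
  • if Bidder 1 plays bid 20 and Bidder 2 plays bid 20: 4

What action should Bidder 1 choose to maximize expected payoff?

bid 20

E[bid 5] = 0.6·(-1) + 0.2·(-1) + 0.2·(14) = 2
E[bid 20] = 0.6·(2) + 0.2·(2) + 0.2·(4) = 2.4
Best response: bid 20 (2.4 is the largest).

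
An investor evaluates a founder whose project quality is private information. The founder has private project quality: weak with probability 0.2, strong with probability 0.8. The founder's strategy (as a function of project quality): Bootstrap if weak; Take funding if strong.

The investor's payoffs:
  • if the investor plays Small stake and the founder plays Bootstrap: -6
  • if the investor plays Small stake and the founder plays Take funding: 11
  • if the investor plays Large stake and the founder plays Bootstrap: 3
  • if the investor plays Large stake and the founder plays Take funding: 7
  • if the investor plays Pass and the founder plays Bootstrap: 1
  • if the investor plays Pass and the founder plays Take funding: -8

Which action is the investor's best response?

Small stake

E[Small stake] = 0.2·(-6) + 0.8·(11) = 7.6
E[Large stake] = 0.2·(3) + 0.8·(7) = 6.2
E[Pass] = 0.2·(1) + 0.8·(-8) = -6.2
Best response: Small stake (7.6 is the largest).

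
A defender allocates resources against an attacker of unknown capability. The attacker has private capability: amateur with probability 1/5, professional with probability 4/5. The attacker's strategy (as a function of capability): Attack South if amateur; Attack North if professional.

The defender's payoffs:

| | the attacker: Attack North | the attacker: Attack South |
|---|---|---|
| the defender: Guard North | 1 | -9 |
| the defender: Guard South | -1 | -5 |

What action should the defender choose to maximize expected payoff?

Compute the defender's expected payoff for each action, taking the expectation over the attacker's type.
E[Guard North] = 1/5·(-9) + 4/5·(1) = -1
E[Guard South] = 1/5·(-5) + 4/5·(-1) = -9/5
Best response: Guard North (-1 is the largest).

Guard North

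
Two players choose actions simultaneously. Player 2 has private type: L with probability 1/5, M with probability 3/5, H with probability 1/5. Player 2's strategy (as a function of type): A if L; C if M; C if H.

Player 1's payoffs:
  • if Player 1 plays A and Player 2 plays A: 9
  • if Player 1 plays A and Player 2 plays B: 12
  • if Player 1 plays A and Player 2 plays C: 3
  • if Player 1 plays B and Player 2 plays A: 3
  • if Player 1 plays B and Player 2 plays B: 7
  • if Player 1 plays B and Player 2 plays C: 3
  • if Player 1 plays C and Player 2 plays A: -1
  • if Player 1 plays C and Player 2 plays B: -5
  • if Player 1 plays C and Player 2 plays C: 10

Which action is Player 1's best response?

C

E[A] = 1/5·(9) + 3/5·(3) + 1/5·(3) = 21/5
E[B] = 1/5·(3) + 3/5·(3) + 1/5·(3) = 3
E[C] = 1/5·(-1) + 3/5·(10) + 1/5·(10) = 39/5
Best response: C (39/5 is the largest).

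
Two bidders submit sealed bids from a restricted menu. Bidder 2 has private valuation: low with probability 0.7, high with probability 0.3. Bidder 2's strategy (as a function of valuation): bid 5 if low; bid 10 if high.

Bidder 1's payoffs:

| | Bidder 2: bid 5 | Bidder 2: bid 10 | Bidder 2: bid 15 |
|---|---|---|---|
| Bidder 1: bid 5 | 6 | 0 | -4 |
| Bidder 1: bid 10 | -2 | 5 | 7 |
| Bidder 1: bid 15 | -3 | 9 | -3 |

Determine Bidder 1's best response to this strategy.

E[bid 5] = 0.7·(6) + 0.3·(0) = 4.2
E[bid 10] = 0.7·(-2) + 0.3·(5) = 0.1
E[bid 15] = 0.7·(-3) + 0.3·(9) = 0.6
Best response: bid 5 (4.2 is the largest).

bid 5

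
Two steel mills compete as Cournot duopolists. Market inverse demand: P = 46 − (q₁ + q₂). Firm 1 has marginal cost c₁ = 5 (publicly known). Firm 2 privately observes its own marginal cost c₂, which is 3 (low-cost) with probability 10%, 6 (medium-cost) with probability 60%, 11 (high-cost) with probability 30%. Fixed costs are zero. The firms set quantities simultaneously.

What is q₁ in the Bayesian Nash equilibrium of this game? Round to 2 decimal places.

Type-c best response for Firm 2: q₂(c) = (46 − c)/2 − q₁/2.
Firm 1 maximizes expected profit; its first-order condition is 46 − 2q₁ − E[q₂] − 5 = 0.
Substituting E[q₂] and solving: E[c₂] = 7.2, so q₁ = (46 − 2·5 + 7.2)/3 = 14.4.

14.40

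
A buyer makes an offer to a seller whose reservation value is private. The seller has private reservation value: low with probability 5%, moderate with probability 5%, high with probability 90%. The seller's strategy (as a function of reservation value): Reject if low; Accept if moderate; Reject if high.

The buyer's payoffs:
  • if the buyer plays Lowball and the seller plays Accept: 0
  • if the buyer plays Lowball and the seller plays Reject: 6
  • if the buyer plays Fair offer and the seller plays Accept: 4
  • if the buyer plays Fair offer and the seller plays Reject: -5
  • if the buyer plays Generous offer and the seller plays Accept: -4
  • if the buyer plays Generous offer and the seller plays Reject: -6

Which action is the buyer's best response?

E[Lowball] = 0.05·(6) + 0.05·(0) + 0.9·(6) = 5.7
E[Fair offer] = 0.05·(-5) + 0.05·(4) + 0.9·(-5) = -4.55
E[Generous offer] = 0.05·(-6) + 0.05·(-4) + 0.9·(-6) = -5.9
Best response: Lowball (5.7 is the largest).

Lowball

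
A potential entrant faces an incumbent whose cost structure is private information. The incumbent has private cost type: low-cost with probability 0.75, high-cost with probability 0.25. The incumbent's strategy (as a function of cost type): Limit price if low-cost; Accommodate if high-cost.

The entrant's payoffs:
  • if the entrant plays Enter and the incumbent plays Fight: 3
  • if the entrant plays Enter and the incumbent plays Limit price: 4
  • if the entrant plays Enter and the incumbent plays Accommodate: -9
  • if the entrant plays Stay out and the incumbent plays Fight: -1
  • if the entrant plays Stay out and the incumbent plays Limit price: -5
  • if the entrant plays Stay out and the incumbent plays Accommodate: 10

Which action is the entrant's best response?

Compute the entrant's expected payoff for each action, taking the expectation over the incumbent's type.
E[Enter] = 0.75·(4) + 0.25·(-9) = 0.75
E[Stay out] = 0.75·(-5) + 0.25·(10) = -1.25
Best response: Enter (0.75 is the largest).

Enter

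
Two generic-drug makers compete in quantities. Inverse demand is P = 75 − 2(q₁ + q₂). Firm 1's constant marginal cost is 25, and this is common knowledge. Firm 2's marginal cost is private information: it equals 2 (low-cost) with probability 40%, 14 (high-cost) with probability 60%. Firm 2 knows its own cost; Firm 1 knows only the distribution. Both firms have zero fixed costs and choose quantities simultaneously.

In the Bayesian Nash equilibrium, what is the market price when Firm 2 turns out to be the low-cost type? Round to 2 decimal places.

Firm 2 with cost c maximizes (75 − 2(q₁+q₂) − c)·q₂, giving q₂(c) = (75 − c − 2q₁)/4.
E[c₂] = 0.4·2 + 0.6·14 = 9.2
Firm 1's FOC against E[q₂] yields q₁ = (75 − 2·25 + E[c₂])/6 = (75 − 50 + 9.2)/6 = 5.7.
q₂(low-cost) = 15.4, so P = 75 − 2·(5.7 + 15.4) = 32.8.

32.80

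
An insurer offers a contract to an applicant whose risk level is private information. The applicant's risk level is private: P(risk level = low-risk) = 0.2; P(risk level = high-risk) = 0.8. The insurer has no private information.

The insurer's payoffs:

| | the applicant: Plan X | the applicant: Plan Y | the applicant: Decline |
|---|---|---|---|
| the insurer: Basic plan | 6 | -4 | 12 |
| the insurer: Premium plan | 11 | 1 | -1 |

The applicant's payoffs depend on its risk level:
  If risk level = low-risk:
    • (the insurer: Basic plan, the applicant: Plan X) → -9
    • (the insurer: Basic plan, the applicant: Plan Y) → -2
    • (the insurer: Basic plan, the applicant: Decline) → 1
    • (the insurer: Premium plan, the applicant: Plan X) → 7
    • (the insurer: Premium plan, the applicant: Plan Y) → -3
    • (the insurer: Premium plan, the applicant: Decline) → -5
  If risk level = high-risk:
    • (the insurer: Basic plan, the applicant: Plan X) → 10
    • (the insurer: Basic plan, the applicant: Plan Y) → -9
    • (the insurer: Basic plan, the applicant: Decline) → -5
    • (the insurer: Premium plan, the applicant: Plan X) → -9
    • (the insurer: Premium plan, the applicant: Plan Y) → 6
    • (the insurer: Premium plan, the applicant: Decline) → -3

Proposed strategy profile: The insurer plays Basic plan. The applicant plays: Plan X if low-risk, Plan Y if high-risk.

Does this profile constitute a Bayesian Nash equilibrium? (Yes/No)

No

A profile is a BNE iff every type of every player is best-responding given beliefs about the other side.
The insurer plays Basic plan: E[Basic plan] = 0.2·(6) + 0.8·(-4) = -2; E[Premium plan] = 3. Not best-responding. ✗
The applicant (risk level low-risk), facing Basic plan: Plan X gives -9, Plan Y gives -2, Decline gives 1. Proposed Plan X is not best — profitable deviation exists. ✗
The applicant (risk level high-risk), facing Basic plan: Plan X gives 10, Plan Y gives -9, Decline gives -5. Proposed Plan Y is not best — profitable deviation exists. ✗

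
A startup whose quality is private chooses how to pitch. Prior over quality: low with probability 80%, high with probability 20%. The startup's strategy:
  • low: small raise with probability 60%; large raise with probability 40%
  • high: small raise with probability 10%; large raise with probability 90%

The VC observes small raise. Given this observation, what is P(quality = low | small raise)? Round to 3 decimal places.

P(small raise) = 0.8·0.6 + 0.2·0.1 = 0.5
P(low | small raise) = (0.8·0.6) / 0.5 = 0.48 / 0.5 = 0.96

0.960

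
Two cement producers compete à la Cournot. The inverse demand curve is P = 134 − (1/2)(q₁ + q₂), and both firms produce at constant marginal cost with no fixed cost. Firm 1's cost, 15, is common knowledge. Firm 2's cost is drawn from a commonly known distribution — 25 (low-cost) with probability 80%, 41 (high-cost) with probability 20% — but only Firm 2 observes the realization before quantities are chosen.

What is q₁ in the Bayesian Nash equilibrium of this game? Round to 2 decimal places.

Each type of Firm 2 best-responds to q₁; Firm 1 best-responds to the expected q₂ over Firm 2's types.
Firm 2 with cost c maximizes (134 − (1/2)(q₁+q₂) − c)·q₂, giving q₂(c) = (134 − c − (1/2)q₁).
E[c₂] = 0.8·25 + 0.2·41 = 28.2
Firm 1's FOC against E[q₂] yields q₁ = (134 − 2·15 + E[c₂])/(3/2) = (134 − 30 + 28.2)/(3/2) = 88.1333.

88.13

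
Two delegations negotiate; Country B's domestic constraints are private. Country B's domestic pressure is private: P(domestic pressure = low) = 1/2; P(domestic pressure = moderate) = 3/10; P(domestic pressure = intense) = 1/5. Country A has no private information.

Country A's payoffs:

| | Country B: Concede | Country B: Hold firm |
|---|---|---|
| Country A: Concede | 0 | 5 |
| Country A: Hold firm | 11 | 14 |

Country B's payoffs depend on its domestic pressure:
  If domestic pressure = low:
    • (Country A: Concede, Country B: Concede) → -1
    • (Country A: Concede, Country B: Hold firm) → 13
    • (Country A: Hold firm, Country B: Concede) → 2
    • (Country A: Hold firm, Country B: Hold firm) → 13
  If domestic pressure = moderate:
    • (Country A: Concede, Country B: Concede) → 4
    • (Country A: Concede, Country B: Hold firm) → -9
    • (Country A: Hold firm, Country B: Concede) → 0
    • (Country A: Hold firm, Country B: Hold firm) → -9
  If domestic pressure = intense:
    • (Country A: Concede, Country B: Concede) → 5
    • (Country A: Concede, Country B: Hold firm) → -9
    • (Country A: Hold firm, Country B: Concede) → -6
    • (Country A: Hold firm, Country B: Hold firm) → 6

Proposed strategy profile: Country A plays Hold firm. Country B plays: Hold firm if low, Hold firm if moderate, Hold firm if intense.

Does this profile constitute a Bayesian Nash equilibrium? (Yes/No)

No

A profile is a BNE iff every type of every player is best-responding given beliefs about the other side.
Country A plays Hold firm: E[Hold firm] = 1/2·(14) + 3/10·(14) + 1/5·(14) = 14; E[Concede] = 5. Best-responding. ✓
Country B (domestic pressure low), facing Hold firm: Concede gives 2, Hold firm gives 13. Proposed Hold firm is best. ✓
Country B (domestic pressure moderate), facing Hold firm: Concede gives 0, Hold firm gives -9. Proposed Hold firm is not best — profitable deviation exists. ✗
Country B (domestic pressure intense), facing Hold firm: Concede gives -6, Hold firm gives 6. Proposed Hold firm is best. ✓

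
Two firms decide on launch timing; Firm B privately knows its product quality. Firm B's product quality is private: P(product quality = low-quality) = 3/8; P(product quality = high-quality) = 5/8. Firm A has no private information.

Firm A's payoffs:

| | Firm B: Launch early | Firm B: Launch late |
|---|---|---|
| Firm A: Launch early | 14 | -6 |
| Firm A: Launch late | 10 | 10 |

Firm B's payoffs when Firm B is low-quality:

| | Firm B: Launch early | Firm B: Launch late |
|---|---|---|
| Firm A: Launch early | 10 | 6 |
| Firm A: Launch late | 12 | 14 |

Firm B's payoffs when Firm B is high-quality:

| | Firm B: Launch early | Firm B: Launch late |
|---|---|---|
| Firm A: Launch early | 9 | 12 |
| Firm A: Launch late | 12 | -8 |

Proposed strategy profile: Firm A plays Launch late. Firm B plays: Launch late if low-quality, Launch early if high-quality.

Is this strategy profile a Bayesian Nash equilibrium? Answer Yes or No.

Firm A plays Launch late: E[Launch late] = 3/8·(10) + 5/8·(10) = 10; E[Launch early] = 13/2. Best-responding. ✓
Firm B (product quality low-quality), facing Launch late: Launch early gives 12, Launch late gives 14. Proposed Launch late is best. ✓
Firm B (product quality high-quality), facing Launch late: Launch early gives 12, Launch late gives -8. Proposed Launch early is best. ✓

Yes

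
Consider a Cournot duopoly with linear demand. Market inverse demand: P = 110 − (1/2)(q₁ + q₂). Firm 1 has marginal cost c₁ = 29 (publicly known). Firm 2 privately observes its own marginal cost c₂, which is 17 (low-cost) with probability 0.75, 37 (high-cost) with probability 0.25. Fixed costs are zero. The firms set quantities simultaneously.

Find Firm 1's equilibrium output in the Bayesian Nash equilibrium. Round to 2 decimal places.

49.33

Firm 2 with cost c maximizes (110 − (1/2)(q₁+q₂) − c)·q₂, giving q₂(c) = (110 − c − (1/2)q₁).
E[c₂] = 0.75·17 + 0.25·37 = 22
Firm 1's FOC against E[q₂] yields q₁ = (110 − 2·29 + E[c₂])/(3/2) = (110 − 58 + 22)/(3/2) = 49.3333.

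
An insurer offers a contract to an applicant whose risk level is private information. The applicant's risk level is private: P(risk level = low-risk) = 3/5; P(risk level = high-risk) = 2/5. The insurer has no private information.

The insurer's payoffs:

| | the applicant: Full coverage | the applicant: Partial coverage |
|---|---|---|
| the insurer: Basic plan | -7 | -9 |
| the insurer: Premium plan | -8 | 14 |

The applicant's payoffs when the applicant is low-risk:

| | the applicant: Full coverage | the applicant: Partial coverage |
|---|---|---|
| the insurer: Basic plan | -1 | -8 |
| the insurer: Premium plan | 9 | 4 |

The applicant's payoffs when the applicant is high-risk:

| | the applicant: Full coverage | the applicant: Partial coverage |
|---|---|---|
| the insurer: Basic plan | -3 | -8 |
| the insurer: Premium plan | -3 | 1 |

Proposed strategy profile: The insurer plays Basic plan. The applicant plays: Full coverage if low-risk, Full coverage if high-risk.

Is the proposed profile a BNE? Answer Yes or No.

A profile is a BNE iff every type of every player is best-responding given beliefs about the other side.
The insurer plays Basic plan: E[Basic plan] = 3/5·(-7) + 2/5·(-7) = -7; E[Premium plan] = -8. Best-responding. ✓
The applicant (risk level low-risk), facing Basic plan: Full coverage gives -1, Partial coverage gives -8. Proposed Full coverage is best. ✓
The applicant (risk level high-risk), facing Basic plan: Full coverage gives -3, Partial coverage gives -8. Proposed Full coverage is best. ✓

Yes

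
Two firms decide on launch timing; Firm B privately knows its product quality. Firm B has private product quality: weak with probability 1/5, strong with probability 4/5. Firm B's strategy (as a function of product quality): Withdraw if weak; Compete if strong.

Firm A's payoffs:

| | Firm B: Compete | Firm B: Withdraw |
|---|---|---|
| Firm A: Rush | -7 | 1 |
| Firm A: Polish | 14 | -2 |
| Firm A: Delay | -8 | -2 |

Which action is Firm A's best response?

Polish

E[Rush] = 1/5·(1) + 4/5·(-7) = -27/5
E[Polish] = 1/5·(-2) + 4/5·(14) = 54/5
E[Delay] = 1/5·(-2) + 4/5·(-8) = -34/5
Best response: Polish (54/5 is the largest).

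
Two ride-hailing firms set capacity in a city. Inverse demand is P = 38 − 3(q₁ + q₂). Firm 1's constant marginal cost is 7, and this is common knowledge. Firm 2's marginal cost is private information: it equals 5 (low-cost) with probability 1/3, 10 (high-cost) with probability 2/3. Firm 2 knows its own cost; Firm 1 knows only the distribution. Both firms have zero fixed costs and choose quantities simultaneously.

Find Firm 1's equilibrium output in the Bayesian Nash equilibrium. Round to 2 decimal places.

Type-c best response for Firm 2: q₂(c) = (38 − c)/6 − q₁/2.
Firm 1 maximizes expected profit; its first-order condition is 38 − 6q₁ − 3E[q₂] − 7 = 0.
Substituting E[q₂] and solving: E[c₂] = 8.33333, so q₁ = (38 − 2·7 + 8.33333)/9 = 3.59259.

3.59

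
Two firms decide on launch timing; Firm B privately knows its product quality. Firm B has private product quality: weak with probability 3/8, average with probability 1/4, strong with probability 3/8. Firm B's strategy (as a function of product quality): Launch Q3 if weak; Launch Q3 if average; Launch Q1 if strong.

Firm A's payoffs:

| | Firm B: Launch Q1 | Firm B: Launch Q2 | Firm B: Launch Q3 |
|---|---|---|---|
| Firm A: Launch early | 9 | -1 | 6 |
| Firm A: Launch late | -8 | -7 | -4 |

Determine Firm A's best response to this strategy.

Launch early

E[Launch early] = 3/8·(6) + 1/4·(6) + 3/8·(9) = 57/8
E[Launch late] = 3/8·(-4) + 1/4·(-4) + 3/8·(-8) = -11/2
Best response: Launch early (57/8 is the largest).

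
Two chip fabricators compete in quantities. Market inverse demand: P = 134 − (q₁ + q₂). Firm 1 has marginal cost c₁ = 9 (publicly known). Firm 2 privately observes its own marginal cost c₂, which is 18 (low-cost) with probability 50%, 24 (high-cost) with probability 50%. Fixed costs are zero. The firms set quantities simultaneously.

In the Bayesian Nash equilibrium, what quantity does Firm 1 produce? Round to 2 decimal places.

Type-c best response for Firm 2: q₂(c) = (134 − c)/2 − q₁/2.
Firm 1 maximizes expected profit; its first-order condition is 134 − 2q₁ − E[q₂] − 9 = 0.
Substituting E[q₂] and solving: E[c₂] = 21, so q₁ = (134 − 2·9 + 21)/3 = 45.6667.

45.67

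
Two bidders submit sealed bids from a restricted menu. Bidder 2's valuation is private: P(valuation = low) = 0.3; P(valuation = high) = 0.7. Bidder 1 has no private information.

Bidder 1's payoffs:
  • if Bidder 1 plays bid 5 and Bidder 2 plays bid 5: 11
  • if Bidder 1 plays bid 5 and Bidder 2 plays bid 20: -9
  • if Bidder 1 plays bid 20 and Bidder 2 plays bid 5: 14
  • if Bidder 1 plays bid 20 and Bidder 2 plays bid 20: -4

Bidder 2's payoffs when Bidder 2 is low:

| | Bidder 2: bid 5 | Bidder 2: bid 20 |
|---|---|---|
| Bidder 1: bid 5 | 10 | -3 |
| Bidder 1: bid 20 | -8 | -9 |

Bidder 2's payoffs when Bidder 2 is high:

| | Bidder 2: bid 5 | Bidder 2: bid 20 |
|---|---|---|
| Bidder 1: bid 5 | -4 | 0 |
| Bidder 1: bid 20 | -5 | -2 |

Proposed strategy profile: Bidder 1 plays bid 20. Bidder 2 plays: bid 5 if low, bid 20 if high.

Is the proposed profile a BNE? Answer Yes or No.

A profile is a BNE iff every type of every player is best-responding given beliefs about the other side.
Bidder 1 plays bid 20: E[bid 20] = 0.3·(14) + 0.7·(-4) = 1.4; E[bid 5] = -3. Best-responding. ✓
Bidder 2 (valuation low), facing bid 20: bid 5 gives -8, bid 20 gives -9. Proposed bid 5 is best. ✓
Bidder 2 (valuation high), facing bid 20: bid 5 gives -5, bid 20 gives -2. Proposed bid 20 is best. ✓

Yes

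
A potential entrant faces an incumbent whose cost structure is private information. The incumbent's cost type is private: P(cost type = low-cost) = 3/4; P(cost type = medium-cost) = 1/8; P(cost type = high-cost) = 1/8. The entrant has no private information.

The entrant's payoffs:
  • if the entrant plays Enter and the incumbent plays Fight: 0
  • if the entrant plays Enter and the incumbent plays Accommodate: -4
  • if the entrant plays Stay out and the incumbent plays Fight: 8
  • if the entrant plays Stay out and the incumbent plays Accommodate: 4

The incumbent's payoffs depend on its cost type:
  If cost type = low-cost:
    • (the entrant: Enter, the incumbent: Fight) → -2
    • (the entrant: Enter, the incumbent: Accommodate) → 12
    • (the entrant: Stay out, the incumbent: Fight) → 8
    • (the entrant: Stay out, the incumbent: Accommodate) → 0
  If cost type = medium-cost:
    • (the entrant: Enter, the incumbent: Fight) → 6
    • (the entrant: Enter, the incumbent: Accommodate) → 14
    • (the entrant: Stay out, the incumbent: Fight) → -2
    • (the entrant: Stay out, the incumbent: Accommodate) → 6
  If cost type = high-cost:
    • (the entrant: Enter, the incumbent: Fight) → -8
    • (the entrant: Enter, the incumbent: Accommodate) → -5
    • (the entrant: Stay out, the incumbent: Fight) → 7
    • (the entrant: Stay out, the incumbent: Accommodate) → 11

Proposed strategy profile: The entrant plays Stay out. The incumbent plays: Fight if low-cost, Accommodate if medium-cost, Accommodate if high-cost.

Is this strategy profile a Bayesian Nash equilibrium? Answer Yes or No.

The entrant plays Stay out: E[Stay out] = 3/4·(8) + 1/8·(4) + 1/8·(4) = 7; E[Enter] = -1. Best-responding. ✓
The incumbent (cost type low-cost), facing Stay out: Fight gives 8, Accommodate gives 0. Proposed Fight is best. ✓
The incumbent (cost type medium-cost), facing Stay out: Fight gives -2, Accommodate gives 6. Proposed Accommodate is best. ✓
The incumbent (cost type high-cost), facing Stay out: Fight gives 7, Accommodate gives 11. Proposed Accommodate is best. ✓

Yes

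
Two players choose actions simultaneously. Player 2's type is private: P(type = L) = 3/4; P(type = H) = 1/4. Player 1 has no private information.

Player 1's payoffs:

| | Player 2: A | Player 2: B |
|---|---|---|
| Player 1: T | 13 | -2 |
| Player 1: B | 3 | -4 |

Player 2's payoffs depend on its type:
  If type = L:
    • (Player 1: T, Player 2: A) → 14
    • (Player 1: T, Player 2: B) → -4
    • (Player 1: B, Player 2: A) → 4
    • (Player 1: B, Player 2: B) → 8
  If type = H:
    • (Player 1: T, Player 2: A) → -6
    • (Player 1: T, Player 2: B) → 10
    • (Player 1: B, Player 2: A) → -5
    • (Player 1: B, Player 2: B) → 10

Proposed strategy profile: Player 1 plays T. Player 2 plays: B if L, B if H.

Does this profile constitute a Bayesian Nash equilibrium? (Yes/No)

No

Player 1 plays T: E[T] = 3/4·(-2) + 1/4·(-2) = -2; E[B] = -4. Best-responding. ✓
Player 2 (type L), facing T: A gives 14, B gives -4. Proposed B is not best — profitable deviation exists. ✗
Player 2 (type H), facing T: A gives -6, B gives 10. Proposed B is best. ✓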